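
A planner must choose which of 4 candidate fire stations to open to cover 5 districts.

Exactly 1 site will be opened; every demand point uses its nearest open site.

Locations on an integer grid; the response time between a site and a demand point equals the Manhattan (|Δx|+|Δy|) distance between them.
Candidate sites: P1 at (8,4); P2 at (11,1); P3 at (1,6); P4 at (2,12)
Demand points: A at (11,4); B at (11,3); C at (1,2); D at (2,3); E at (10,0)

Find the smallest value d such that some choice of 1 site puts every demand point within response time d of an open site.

Open {P1}.
  Farthest demand point is C at response time 9 (to P1); all others are ≤ 9.
With {P2} the worst case is 11.
With {P3} the worst case is 15.
No size-1 selection achieves below 9.

9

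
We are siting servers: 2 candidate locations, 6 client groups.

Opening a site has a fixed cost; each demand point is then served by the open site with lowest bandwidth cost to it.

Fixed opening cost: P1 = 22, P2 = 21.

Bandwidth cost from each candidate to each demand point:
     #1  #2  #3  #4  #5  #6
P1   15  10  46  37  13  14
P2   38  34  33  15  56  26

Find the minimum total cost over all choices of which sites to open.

143

Open {P1, P2}: assign each demand point to its cheapest open site.
  #1→P1 15, #2→P1 10, #3→P2 33, #4→P2 15, #5→P1 13, #6→P1 14
  bandwidth cost 100, fixed 43 → total 143.
Compare {P1}: bandwidth cost 135 + fixed 22 = 157.
Compare {P2}: bandwidth cost 202 + fixed 21 = 223.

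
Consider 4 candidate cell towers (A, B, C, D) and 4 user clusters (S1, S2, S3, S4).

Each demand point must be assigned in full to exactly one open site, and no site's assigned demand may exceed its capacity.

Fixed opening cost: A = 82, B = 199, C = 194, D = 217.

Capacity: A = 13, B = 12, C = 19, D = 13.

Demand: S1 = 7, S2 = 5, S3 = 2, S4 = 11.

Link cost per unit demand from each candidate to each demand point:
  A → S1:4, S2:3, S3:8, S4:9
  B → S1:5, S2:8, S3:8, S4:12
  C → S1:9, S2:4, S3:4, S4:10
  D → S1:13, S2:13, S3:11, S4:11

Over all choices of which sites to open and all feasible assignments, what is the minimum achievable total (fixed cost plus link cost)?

Open {A, C}; cheapest assignment that respects the capacities:
  A (cap 13, load 12): S1, S2 — cost 7×4 + 5×3 = 43
  C (cap 19, load 13): S3, S4 — cost 2×4 + 11×10 = 118
  Shipping 161, fixed 276 → total 437.
  Any other capacity-feasible assignment to {A, C} ships for at least 161.
Compare {A, B}: its best feasible assignment gives total 471.
Compare {A, D}: its best feasible assignment gives total 485.
Every other set of open sites that can feasibly serve all demand totals ≥ 471 even under its best assignment. Minimum: 437.

437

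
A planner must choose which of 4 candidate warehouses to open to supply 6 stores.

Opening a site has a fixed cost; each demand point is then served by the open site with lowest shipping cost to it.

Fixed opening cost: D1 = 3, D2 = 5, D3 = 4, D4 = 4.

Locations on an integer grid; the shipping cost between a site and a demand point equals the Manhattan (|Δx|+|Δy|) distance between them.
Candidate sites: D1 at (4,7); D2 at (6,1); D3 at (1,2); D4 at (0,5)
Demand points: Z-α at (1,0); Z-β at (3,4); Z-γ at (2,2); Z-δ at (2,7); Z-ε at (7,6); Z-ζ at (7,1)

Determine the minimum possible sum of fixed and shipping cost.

Open {D1, D2, D3}: assign each demand point to its cheapest open site.
  Z-α→D3 2, Z-β→D1 4, Z-γ→D3 1, Z-δ→D1 2, Z-ε→D1 4, Z-ζ→D2 1
  shipping cost 14, fixed 12 → total 26.
Compare {D1, D3}: shipping cost 20 + fixed 7 = 27.
Compare {D2, D3}: shipping cost 20 + fixed 9 = 29.
Compare {D1, D2}: shipping cost 22 + fixed 8 = 30.
All other subsets cost ≥ 27. Minimum total cost: 26.

26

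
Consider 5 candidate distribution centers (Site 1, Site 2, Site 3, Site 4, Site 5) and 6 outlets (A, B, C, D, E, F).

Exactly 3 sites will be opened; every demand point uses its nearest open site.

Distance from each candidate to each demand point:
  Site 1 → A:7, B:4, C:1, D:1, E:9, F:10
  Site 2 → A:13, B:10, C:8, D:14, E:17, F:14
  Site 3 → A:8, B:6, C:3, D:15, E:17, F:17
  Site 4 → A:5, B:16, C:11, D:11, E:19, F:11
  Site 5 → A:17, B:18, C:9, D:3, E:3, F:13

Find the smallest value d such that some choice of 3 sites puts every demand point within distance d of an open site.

Open {Site 1, Site 2, Site 3}.
  Farthest demand point is F at distance 10 (to Site 1); all others are ≤ 10.
With {Site 1, Site 2, Site 4} the worst case is 10.
With {Site 1, Site 2, Site 5} the worst case is 10.
No size-3 selection achieves below 10.

10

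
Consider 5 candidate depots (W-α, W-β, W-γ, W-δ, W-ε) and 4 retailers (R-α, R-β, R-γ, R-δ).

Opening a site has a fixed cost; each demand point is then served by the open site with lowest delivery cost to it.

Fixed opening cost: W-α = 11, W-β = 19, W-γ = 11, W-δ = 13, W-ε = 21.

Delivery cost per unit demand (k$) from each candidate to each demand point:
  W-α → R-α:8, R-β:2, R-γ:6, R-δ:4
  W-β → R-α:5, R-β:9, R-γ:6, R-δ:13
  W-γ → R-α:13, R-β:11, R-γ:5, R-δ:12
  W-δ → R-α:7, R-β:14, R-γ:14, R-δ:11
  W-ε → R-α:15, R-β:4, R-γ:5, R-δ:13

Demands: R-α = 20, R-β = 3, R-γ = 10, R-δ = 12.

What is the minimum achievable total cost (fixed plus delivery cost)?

244

Open {W-α, W-β}: assign each demand point to its cheapest open site.
  R-α→W-β 20×5=100, R-β→W-α 3×2=6, R-γ→W-α 10×6=60, R-δ→W-α 12×4=48
  delivery cost 214, fixed 30 → total 244.
Compare {W-α, W-β, W-γ}: delivery cost 204 + fixed 41 = 245.
Compare {W-α, W-β, W-ε}: delivery cost 204 + fixed 51 = 255.
Compare {W-α, W-β, W-δ}: delivery cost 214 + fixed 43 = 257.
All other subsets cost ≥ 245. Minimum total cost: 244.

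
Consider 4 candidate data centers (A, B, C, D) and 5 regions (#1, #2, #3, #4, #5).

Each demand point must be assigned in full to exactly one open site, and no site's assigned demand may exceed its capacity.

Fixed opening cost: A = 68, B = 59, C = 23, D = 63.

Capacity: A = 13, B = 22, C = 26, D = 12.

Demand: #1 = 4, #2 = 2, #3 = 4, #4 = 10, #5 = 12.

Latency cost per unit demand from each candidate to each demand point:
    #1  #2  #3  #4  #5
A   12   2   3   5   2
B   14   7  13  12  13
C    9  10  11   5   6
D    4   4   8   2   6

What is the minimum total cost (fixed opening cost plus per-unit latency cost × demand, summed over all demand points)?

Open {C, D}; cheapest assignment that respects the capacities:
  C (cap 26, load 22): #4, #5 — cost 10×5 + 12×6 = 122
  D (cap 12, load 10): #1, #2, #3 — cost 4×4 + 2×4 + 4×8 = 56
  Shipping 178, fixed 86 → total 264.
  Any other capacity-feasible assignment to {C, D} ships for at least 178.
Compare {A, C}: its best feasible assignment gives total 265.
Compare {A, C, D}: its best feasible assignment gives total 284.
Every other set of open sites that can feasibly serve all demand totals ≥ 265 even under its best assignment. Minimum: 264.

264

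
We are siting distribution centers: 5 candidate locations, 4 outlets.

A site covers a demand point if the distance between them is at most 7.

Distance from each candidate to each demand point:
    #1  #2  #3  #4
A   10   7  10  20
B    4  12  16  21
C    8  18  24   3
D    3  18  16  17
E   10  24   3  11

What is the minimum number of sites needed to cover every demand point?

4

Coverage sets (demand points within 7 of each site):
  A: {#2}
  B: {#1}
  C: {#4}
  D: {#1}
  E: {#3}
No 3 sites suffice: every size-3 union leaves at least one demand point uncovered.
But {A, B, C, E} covers everything, so the minimum is 4.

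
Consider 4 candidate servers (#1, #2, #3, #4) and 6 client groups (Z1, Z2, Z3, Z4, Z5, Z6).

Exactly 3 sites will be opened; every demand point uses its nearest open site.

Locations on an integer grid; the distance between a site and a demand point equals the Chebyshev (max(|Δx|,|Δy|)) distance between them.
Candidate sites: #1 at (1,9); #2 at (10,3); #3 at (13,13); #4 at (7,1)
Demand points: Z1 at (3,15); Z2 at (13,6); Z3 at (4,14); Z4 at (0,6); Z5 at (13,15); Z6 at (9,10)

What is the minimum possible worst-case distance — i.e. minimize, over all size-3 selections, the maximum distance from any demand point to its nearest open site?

6

Open {#1, #2, #3}.
  Farthest demand point is Z1 at distance 6 (to #1); all others are ≤ 6.
With {#1, #3, #4} the worst case is 6.
With {#2, #3, #4} the worst case is 10.
No size-3 selection achieves below 6.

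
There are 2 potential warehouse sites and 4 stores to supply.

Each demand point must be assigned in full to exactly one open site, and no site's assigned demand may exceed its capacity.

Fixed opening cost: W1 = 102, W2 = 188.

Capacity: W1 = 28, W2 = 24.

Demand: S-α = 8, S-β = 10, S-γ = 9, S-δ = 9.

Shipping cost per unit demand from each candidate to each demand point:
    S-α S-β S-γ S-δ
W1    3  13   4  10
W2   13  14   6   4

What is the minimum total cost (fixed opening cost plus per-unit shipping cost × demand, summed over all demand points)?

516

Open {W1, W2}; cheapest assignment that respects the capacities:
  W1 (cap 28, load 27): S-α, S-β, S-γ — cost 8×3 + 10×13 + 9×4 = 190
  W2 (cap 24, load 9): S-δ — cost 9×4 = 36
  Shipping 226, fixed 290 → total 516.
  Any other capacity-feasible assignment to {W1, W2} ships for at least 226.
Total demand is 36 and no other set of sites has combined capacity ≥ 36, so {W1, W2} is the only feasible choice of open sites. Minimum: 516.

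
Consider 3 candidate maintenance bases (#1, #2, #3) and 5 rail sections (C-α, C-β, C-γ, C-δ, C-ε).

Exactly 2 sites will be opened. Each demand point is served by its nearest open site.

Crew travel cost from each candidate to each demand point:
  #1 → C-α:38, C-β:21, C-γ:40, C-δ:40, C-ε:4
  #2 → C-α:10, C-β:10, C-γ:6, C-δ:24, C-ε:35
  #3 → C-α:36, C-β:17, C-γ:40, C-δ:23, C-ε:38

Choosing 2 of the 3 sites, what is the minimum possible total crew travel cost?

Open {#1, #2}.
  C-α→#2 10, C-β→#2 10, C-γ→#2 6, C-δ→#2 24, C-ε→#1 4  ⇒ total 54.
Compare {#2, #3}: total 84.
Compare {#1, #3}: total 120.

54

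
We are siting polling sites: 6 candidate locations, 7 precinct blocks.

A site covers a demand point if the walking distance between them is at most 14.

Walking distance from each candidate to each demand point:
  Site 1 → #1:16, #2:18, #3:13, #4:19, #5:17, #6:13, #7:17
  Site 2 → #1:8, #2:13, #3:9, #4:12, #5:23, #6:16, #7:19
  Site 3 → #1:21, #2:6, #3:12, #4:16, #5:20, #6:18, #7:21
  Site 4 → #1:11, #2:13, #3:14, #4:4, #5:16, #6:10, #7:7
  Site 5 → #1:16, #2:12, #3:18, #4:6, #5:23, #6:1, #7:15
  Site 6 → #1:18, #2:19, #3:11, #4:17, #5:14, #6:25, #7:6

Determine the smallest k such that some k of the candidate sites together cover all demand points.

2

Coverage sets (demand points within 14 of each site):
  Site 1: {#3, #6}
  Site 2: {#1, #2, #3, #4}
  Site 3: {#2, #3}
  Site 4: {#1, #2, #3, #4, #6, #7}
  Site 5: {#2, #4, #6}
  Site 6: {#3, #5, #7}
No single site covers all 7 demand points.
But {Site 4, Site 6} covers everything, so the minimum is 2.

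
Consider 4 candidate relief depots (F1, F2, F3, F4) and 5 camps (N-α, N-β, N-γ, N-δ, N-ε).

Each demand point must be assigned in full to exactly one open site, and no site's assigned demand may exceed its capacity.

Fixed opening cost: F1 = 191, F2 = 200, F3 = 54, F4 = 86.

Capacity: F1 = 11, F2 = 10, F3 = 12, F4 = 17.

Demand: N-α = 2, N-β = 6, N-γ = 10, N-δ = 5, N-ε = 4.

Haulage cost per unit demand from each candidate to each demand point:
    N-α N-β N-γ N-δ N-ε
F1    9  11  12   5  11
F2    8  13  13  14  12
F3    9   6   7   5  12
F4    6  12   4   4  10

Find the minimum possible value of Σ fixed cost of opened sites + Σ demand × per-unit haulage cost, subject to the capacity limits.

Open {F3, F4}; cheapest assignment that respects the capacities:
  F3 (cap 12, load 11): N-β, N-δ — cost 6×6 + 5×5 = 61
  F4 (cap 17, load 16): N-α, N-γ, N-ε — cost 2×6 + 10×4 + 4×10 = 92
  Shipping 153, fixed 140 → total 293.
  Any other capacity-feasible assignment to {F3, F4} ships for at least 153.
Compare {F1, F4}: its best feasible assignment gives total 459.
Compare {F1, F3, F4}: its best feasible assignment gives total 483.
Every other set of open sites that can feasibly serve all demand totals ≥ 459 even under its best assignment. Minimum: 293.

293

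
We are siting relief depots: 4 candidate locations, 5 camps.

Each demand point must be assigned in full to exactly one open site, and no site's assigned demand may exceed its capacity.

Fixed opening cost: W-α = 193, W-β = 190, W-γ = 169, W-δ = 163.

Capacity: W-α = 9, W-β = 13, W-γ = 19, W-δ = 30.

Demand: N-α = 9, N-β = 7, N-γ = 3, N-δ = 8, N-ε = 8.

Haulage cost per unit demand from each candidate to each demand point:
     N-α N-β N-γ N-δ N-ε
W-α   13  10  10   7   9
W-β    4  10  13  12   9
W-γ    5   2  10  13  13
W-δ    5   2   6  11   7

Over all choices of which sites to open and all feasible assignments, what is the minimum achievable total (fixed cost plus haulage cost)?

545

Open {W-α, W-δ}; cheapest assignment that respects the capacities:
  W-α (cap 9, load 8): N-δ — cost 8×7 = 56
  W-δ (cap 30, load 27): N-α, N-β, N-γ, N-ε — cost 9×5 + 7×2 + 3×6 + 8×7 = 133
  Shipping 189, fixed 356 → total 545.
  Any other capacity-feasible assignment to {W-α, W-δ} ships for at least 189.
Compare {W-γ, W-δ}: its best feasible assignment gives total 553.
Compare {W-β, W-δ}: its best feasible assignment gives total 565.
Every other set of open sites that can feasibly serve all demand totals ≥ 553 even under its best assignment. Minimum: 545.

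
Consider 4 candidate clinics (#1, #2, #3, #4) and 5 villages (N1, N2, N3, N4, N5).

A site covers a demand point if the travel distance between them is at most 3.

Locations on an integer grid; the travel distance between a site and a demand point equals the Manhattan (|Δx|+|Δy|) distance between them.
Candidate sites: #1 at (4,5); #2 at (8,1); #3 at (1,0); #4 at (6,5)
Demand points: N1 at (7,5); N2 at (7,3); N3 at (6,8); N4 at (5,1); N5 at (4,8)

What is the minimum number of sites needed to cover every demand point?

Coverage sets (demand points within 3 of each site):
  #1: {N1, N5}
  #2: {N2, N4}
  #3: {}
  #4: {N1, N2, N3}
No 2 sites suffice: every size-2 union leaves at least one demand point uncovered.
But {#1, #2, #4} covers everything, so the minimum is 3.

3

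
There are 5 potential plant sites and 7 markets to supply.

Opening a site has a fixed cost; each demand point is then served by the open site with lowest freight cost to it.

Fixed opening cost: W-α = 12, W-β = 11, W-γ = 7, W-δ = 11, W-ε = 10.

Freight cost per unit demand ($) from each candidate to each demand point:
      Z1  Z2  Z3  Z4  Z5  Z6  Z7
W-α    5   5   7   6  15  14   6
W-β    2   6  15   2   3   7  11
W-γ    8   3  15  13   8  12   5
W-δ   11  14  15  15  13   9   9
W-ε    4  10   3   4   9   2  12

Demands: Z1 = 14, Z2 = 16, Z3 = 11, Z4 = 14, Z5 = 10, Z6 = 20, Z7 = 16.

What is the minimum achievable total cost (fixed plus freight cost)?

Open {W-β, W-γ, W-ε}: assign each demand point to its cheapest open site.
  Z1→W-β 14×2=28, Z2→W-γ 16×3=48, Z3→W-ε 11×3=33, Z4→W-β 14×2=28, Z5→W-β 10×3=30, Z6→W-ε 20×2=40, Z7→W-γ 16×5=80
  freight cost 287, fixed 28 → total 315.
Compare {W-β, W-γ, W-δ, W-ε}: freight cost 287 + fixed 39 = 326.
Compare {W-α, W-β, W-γ, W-ε}: freight cost 287 + fixed 40 = 327.
Compare {W-α, W-β, W-γ, W-δ, W-ε}: freight cost 287 + fixed 51 = 338.
All other subsets cost ≥ 326. Minimum total cost: 315.

315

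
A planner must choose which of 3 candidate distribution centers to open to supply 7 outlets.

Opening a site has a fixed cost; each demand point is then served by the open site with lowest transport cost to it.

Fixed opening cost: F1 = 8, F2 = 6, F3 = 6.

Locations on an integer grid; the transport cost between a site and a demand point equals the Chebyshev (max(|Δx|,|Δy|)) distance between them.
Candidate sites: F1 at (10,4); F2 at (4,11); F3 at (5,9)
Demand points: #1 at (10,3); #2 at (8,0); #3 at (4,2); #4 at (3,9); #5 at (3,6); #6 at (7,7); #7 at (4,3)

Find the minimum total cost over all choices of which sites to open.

38

Open {F1, F3}: assign each demand point to its cheapest open site.
  #1→F1 1, #2→F1 4, #3→F1 6, #4→F3 2, #5→F3 3, #6→F3 2, #7→F1 6
  transport cost 24, fixed 14 → total 38.
Compare {F3}: transport cost 35 + fixed 6 = 41.
Compare {F1, F2}: transport cost 27 + fixed 14 = 41.
Compare {F1}: transport cost 34 + fixed 8 = 42.
All other subsets cost ≥ 41. Minimum total cost: 38.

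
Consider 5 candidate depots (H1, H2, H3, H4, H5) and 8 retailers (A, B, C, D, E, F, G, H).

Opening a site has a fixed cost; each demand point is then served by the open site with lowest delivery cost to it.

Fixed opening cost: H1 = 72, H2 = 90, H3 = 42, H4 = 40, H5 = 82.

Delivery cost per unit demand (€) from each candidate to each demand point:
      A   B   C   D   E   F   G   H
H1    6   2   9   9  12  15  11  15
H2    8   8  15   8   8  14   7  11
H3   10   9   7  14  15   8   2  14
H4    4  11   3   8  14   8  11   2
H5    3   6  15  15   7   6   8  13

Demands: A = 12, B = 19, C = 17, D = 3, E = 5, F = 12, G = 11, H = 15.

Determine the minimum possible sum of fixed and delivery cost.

Open {H1, H3, H4}: assign each demand point to its cheapest open site.
  A→H4 12×4=48, B→H1 19×2=38, C→H4 17×3=51, D→H4 3×8=24, E→H1 5×12=60, F→H3 12×8=96, G→H3 11×2=22, H→H4 15×2=30
  delivery cost 369, fixed 154 → total 523.
Compare {H1, H3, H4, H5}: delivery cost 308 + fixed 236 = 544.
Compare {H3, H4, H5}: delivery cost 384 + fixed 164 = 548.
Compare {H1, H4, H5}: delivery cost 374 + fixed 194 = 568.
All other subsets cost ≥ 544. Minimum total cost: 523.

523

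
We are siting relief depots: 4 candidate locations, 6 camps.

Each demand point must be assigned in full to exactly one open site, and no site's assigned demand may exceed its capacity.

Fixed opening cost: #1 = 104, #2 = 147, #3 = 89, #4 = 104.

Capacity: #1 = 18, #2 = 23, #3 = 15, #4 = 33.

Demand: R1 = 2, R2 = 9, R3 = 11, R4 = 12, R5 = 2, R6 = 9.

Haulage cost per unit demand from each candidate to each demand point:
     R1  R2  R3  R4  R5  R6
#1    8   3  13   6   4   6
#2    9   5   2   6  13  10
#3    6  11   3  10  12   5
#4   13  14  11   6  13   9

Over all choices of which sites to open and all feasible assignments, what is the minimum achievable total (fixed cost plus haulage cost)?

Open {#2, #4}; cheapest assignment that respects the capacities:
  #2 (cap 23, load 22): R1, R2, R3 — cost 2×9 + 9×5 + 11×2 = 85
  #4 (cap 33, load 23): R4, R5, R6 — cost 12×6 + 2×13 + 9×9 = 179
  Shipping 264, fixed 251 → total 515.
  Any other capacity-feasible assignment to {#2, #4} ships for at least 264.
Compare {#1, #3, #4}: its best feasible assignment gives total 519.
Compare {#1, #2, #3}: its best feasible assignment gives total 526.
Every other set of open sites that can feasibly serve all demand totals ≥ 519 even under its best assignment. Minimum: 515.

515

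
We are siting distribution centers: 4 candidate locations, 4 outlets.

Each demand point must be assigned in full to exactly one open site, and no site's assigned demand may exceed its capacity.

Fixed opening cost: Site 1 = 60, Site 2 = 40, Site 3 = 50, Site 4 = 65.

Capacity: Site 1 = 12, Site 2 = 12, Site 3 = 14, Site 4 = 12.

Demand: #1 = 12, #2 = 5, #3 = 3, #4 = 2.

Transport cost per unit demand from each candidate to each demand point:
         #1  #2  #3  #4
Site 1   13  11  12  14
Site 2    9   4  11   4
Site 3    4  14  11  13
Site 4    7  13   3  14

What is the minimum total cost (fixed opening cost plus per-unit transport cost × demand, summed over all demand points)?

199

Open {Site 2, Site 3}; cheapest assignment that respects the capacities:
  Site 2 (cap 12, load 10): #2, #3, #4 — cost 5×4 + 3×11 + 2×4 = 61
  Site 3 (cap 14, load 12): #1 — cost 12×4 = 48
  Shipping 109, fixed 90 → total 199.
  Any other capacity-feasible assignment to {Site 2, Site 3} ships for at least 109.
Compare {Site 2, Site 3, Site 4}: its best feasible assignment gives total 240.
Compare {Site 2, Site 4}: its best feasible assignment gives total 250.
Every other set of open sites that can feasibly serve all demand totals ≥ 240 even under its best assignment. Minimum: 199.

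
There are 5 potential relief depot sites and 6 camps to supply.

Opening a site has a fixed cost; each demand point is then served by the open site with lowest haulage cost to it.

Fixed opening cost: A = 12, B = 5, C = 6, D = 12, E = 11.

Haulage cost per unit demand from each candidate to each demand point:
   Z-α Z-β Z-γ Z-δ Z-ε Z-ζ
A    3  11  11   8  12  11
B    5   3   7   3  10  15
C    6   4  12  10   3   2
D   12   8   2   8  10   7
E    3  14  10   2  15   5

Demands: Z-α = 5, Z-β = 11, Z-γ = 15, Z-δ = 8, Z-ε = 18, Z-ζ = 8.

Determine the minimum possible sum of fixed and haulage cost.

198

Open {B, C, D, E}: assign each demand point to its cheapest open site.
  Z-α→E 5×3=15, Z-β→B 11×3=33, Z-γ→D 15×2=30, Z-δ→E 8×2=16, Z-ε→C 18×3=54, Z-ζ→C 8×2=16
  haulage cost 164, fixed 34 → total 198.
Compare {C, D, E}: haulage cost 175 + fixed 29 = 204.
Compare {B, C, D}: haulage cost 182 + fixed 23 = 205.
Compare {A, B, C, D}: haulage cost 172 + fixed 35 = 207.
All other subsets cost ≥ 204. Minimum total cost: 198.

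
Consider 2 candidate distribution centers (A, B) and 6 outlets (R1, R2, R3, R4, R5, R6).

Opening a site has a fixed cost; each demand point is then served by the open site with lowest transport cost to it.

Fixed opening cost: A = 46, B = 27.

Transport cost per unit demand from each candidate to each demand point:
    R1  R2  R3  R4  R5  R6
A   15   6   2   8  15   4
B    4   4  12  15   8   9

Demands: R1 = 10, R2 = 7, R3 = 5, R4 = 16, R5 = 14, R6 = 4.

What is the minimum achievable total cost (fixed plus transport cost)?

Open {A, B}: assign each demand point to its cheapest open site.
  R1→B 10×4=40, R2→B 7×4=28, R3→A 5×2=10, R4→A 16×8=128, R5→B 14×8=112, R6→A 4×4=16
  transport cost 334, fixed 73 → total 407.
Compare {B}: transport cost 516 + fixed 27 = 543.
Compare {A}: transport cost 556 + fixed 46 = 602.

407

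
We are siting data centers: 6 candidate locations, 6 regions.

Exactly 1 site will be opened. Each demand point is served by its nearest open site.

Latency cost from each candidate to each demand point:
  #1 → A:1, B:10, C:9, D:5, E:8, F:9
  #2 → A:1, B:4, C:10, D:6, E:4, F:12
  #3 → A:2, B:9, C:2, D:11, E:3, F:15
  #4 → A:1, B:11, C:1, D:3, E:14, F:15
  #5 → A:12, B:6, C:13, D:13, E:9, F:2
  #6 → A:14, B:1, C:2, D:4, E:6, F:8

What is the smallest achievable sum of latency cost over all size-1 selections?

35

Open {#6}.
  A→#6 14, B→#6 1, C→#6 2, D→#6 4, E→#6 6, F→#6 8  ⇒ total 35.
Compare {#2}: total 37.
Compare {#1}: total 42.
No size-1 selection does better; minimum is 35.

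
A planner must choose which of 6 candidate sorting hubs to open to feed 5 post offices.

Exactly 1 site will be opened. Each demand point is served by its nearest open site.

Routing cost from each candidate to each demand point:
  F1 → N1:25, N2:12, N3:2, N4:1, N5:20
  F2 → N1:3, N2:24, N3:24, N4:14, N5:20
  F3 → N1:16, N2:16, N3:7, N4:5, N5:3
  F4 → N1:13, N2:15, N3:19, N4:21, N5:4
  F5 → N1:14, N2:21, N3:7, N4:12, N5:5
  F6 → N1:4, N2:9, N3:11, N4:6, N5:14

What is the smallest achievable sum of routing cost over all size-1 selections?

Open {F6}.
  N1→F6 4, N2→F6 9, N3→F6 11, N4→F6 6, N5→F6 14  ⇒ total 44.
Compare {F3}: total 47.
Compare {F5}: total 59.
No size-1 selection does better; minimum is 44.

44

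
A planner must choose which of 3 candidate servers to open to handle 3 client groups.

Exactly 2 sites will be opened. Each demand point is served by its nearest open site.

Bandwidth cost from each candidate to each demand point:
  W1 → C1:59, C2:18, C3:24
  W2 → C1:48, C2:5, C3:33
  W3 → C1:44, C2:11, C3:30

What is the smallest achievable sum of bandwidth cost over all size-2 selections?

77

Open {W1, W2}.
  C1→W2 48, C2→W2 5, C3→W1 24  ⇒ total 77.
Compare {W1, W3}: total 79.
Compare {W2, W3}: total 79.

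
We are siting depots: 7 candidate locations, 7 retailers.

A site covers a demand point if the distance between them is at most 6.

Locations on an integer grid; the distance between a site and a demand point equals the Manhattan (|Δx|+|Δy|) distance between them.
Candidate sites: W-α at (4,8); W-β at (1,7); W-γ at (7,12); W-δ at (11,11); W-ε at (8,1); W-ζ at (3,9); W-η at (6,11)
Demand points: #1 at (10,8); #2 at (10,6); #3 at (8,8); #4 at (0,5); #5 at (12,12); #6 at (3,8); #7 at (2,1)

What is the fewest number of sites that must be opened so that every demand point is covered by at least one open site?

3

Coverage sets (demand points within 6 of each site):
  W-α: {#1, #3, #6}
  W-β: {#4, #6}
  W-γ: {#3, #5}
  W-δ: {#1, #2, #3, #5}
  W-ε: {#7}
  W-ζ: {#3, #6}
  W-η: {#3, #6}
No 2 sites suffice: every size-2 union leaves at least one demand point uncovered.
But {W-β, W-δ, W-ε} covers everything, so the minimum is 3.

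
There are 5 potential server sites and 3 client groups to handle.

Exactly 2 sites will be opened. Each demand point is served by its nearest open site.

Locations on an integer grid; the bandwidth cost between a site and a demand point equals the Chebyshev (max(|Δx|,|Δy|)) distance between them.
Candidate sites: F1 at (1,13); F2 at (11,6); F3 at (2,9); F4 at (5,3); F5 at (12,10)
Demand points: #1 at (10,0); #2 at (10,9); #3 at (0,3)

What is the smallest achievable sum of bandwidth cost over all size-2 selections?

Open {F4, F5}.
  #1→F4 5, #2→F5 2, #3→F4 5  ⇒ total 12.
Compare {F2, F4}: total 13.
Compare {F2, F3}: total 15.
No size-2 selection does better; minimum is 12.

12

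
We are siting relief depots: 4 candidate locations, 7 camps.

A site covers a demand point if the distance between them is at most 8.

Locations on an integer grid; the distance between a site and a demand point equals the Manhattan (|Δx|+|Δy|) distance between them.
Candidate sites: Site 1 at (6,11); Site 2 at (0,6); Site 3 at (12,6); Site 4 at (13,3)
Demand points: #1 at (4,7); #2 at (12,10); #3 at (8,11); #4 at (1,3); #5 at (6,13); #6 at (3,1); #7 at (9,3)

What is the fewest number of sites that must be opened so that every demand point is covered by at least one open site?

Coverage sets (demand points within 8 of each site):
  Site 1: {#1, #2, #3, #5}
  Site 2: {#1, #4, #6}
  Site 3: {#2, #7}
  Site 4: {#2, #7}
No 2 sites suffice: every size-2 union leaves at least one demand point uncovered.
But {Site 1, Site 2, Site 3} covers everything, so the minimum is 3.

3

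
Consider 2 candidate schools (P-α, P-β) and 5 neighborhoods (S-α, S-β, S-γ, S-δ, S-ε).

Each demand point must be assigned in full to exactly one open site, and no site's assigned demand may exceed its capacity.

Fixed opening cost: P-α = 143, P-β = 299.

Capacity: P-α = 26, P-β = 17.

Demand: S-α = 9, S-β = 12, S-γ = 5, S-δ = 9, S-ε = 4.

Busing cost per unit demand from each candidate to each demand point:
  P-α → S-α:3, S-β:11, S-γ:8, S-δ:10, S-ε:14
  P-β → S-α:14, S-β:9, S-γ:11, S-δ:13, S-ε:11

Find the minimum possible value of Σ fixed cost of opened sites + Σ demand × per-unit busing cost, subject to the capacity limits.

Open {P-α, P-β}; cheapest assignment that respects the capacities:
  P-α (cap 26, load 23): S-α, S-γ, S-δ — cost 9×3 + 5×8 + 9×10 = 157
  P-β (cap 17, load 16): S-β, S-ε — cost 12×9 + 4×11 = 152
  Shipping 309, fixed 442 → total 751.
  Any other capacity-feasible assignment to {P-α, P-β} ships for at least 309.
Total demand is 39 and no other set of sites has combined capacity ≥ 39, so {P-α, P-β} is the only feasible choice of open sites. Minimum: 751.

751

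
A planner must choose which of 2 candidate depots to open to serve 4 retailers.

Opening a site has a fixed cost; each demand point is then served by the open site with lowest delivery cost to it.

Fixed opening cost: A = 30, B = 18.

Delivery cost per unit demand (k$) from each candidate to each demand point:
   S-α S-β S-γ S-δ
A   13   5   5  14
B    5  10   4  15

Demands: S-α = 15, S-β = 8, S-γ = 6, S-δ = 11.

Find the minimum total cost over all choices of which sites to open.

Open {A, B}: assign each demand point to its cheapest open site.
  S-α→B 15×5=75, S-β→A 8×5=40, S-γ→B 6×4=24, S-δ→A 11×14=154
  delivery cost 293, fixed 48 → total 341.
Compare {B}: delivery cost 344 + fixed 18 = 362.
Compare {A}: delivery cost 419 + fixed 30 = 449.

341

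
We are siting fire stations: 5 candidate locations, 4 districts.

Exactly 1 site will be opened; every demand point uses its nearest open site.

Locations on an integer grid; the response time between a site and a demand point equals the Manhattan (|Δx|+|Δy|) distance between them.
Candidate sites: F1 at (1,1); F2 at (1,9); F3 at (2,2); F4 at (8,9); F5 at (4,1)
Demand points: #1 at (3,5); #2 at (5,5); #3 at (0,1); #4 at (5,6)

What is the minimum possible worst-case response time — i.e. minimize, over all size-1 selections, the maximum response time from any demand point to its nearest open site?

Open {F5}.
  Farthest demand point is #4 at response time 6 (to F5); all others are ≤ 6.
With {F3} the worst case is 7.
With {F1} the worst case is 9.
No size-1 selection achieves below 6.

6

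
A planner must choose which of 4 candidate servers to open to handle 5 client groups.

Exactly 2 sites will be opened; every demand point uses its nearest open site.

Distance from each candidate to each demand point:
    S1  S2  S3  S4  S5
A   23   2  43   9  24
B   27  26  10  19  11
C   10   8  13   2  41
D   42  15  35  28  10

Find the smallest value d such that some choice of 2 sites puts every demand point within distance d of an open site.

Open {B, C}.
  Farthest demand point is S5 at distance 11 (to B); all others are ≤ 11.
With {C, D} the worst case is 13.
With {A, B} the worst case is 23.
No size-2 selection achieves below 11.

11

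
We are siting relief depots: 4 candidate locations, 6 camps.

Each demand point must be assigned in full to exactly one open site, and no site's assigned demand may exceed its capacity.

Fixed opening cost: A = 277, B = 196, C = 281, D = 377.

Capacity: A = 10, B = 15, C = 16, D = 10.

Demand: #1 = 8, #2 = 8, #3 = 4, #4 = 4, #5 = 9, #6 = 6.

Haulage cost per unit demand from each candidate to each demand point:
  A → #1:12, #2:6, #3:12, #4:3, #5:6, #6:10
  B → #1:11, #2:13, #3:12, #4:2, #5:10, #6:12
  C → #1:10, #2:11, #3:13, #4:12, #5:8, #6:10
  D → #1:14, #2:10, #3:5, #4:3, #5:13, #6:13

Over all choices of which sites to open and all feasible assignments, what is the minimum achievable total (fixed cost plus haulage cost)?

Open {A, B, C}; cheapest assignment that respects the capacities:
  A (cap 10, load 9): #5 — cost 9×6 = 54
  B (cap 15, load 14): #3, #4, #6 — cost 4×12 + 4×2 + 6×12 = 128
  C (cap 16, load 16): #1, #2 — cost 8×10 + 8×11 = 168
  Shipping 350, fixed 754 → total 1104.
  Any other capacity-feasible assignment to {A, B, C} ships for at least 350.
Compare {B, C, D}: its best feasible assignment gives total 1216.
Compare {A, B, C, D}: its best feasible assignment gives total 1427.
Every other set of open sites that can feasibly serve all demand totals ≥ 1216 even under its best assignment. Minimum: 1104.

1104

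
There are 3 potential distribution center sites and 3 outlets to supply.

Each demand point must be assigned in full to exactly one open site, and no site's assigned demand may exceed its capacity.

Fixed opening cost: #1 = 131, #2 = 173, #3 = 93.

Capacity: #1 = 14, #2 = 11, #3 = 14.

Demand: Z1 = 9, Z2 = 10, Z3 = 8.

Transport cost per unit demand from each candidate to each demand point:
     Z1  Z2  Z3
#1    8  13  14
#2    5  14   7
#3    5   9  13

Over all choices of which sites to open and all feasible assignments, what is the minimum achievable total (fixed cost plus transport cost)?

Open {#1, #2, #3}; cheapest assignment that respects the capacities:
  #1 (cap 14, load 9): Z1 — cost 9×8 = 72
  #2 (cap 11, load 8): Z3 — cost 8×7 = 56
  #3 (cap 14, load 10): Z2 — cost 10×9 = 90
  Shipping 218, fixed 397 → total 615.
  Any other capacity-feasible assignment to {#1, #2, #3} ships for at least 218.
Total demand is 27; every other set of sites either has combined capacity below 27 or cannot fit the demands without splitting one across sites, so {#1, #2, #3} is the only feasible choice of open sites. Minimum: 615.

615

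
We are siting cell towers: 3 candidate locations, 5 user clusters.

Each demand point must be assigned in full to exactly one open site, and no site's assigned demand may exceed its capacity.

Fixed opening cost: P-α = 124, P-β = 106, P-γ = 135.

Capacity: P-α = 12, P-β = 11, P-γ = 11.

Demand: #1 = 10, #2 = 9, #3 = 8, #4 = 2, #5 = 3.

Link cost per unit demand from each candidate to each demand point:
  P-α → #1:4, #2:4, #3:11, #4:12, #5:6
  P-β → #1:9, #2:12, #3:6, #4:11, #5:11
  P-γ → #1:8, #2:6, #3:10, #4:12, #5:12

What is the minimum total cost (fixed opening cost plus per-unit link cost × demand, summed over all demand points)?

Open {P-α, P-β, P-γ}; cheapest assignment that respects the capacities:
  P-α (cap 12, load 12): #1, #4 — cost 10×4 + 2×12 = 64
  P-β (cap 11, load 11): #3, #5 — cost 8×6 + 3×11 = 81
  P-γ (cap 11, load 9): #2 — cost 9×6 = 54
  Shipping 199, fixed 365 → total 564.
  Any other capacity-feasible assignment to {P-α, P-β, P-γ} ships for at least 199.
Total demand is 32 and no other set of sites has combined capacity ≥ 32, so {P-α, P-β, P-γ} is the only feasible choice of open sites. Minimum: 564.

564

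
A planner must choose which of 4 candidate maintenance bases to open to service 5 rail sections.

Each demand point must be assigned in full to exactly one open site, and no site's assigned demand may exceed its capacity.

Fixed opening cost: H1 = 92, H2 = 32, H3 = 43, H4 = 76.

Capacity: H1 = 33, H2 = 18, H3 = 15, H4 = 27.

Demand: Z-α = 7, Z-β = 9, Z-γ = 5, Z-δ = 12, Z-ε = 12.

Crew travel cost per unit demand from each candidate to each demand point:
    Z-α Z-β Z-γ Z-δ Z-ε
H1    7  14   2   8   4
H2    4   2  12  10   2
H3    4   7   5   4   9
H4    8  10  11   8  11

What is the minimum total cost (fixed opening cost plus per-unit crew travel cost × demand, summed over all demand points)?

Open {H1, H2, H3}; cheapest assignment that respects the capacities:
  H1 (cap 33, load 17): Z-γ, Z-ε — cost 5×2 + 12×4 = 58
  H2 (cap 18, load 16): Z-α, Z-β — cost 7×4 + 9×2 = 46
  H3 (cap 15, load 12): Z-δ — cost 12×4 = 48
  Shipping 152, fixed 167 → total 319.
  Any other capacity-feasible assignment to {H1, H2, H3} ships for at least 152.
Compare {H1, H2}: its best feasible assignment gives total 324.
Compare {H1, H2, H3, H4}: its best feasible assignment gives total 395.
Every other set of open sites that can feasibly serve all demand totals ≥ 324 even under its best assignment. Minimum: 319.

319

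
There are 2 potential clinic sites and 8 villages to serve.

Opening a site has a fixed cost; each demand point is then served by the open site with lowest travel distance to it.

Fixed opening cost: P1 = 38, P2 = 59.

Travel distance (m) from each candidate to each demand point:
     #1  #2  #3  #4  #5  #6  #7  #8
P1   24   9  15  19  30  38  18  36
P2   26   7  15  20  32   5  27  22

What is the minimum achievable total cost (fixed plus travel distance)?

213

Open {P2}: assign each demand point to its cheapest open site.
  #1→P2 26, #2→P2 7, #3→P2 15, #4→P2 20, #5→P2 32, #6→P2 5, #7→P2 27, #8→P2 22
  travel distance 154, fixed 59 → total 213.
Compare {P1}: travel distance 189 + fixed 38 = 227.
Compare {P1, P2}: travel distance 140 + fixed 97 = 237.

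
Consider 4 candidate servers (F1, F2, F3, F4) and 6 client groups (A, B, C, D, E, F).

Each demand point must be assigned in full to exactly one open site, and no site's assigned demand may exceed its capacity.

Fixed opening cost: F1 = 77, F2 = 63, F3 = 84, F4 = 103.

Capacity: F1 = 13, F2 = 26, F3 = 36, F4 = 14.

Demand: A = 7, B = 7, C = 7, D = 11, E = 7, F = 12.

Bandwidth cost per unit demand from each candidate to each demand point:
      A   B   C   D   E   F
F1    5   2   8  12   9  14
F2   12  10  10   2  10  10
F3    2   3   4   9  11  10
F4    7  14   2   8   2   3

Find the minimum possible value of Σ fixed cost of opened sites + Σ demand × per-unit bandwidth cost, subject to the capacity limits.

422

Open {F2, F3}; cheapest assignment that respects the capacities:
  F2 (cap 26, load 18): D, E — cost 11×2 + 7×10 = 92
  F3 (cap 36, load 33): A, B, C, F — cost 7×2 + 7×3 + 7×4 + 12×10 = 183
  Shipping 275, fixed 147 → total 422.
  Any other capacity-feasible assignment to {F2, F3} ships for at least 275.
Compare {F2, F3, F4}: its best feasible assignment gives total 441.
Compare {F1, F2, F3}: its best feasible assignment gives total 492.
Every other set of open sites that can feasibly serve all demand totals ≥ 441 even under its best assignment. Minimum: 422.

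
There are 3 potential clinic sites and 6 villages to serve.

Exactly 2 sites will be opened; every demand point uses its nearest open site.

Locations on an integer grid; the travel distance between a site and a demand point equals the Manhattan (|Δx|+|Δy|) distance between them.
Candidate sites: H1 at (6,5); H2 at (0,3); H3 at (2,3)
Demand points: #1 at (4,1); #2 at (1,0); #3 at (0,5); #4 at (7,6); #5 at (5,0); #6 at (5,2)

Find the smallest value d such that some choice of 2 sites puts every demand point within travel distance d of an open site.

Open {H1, H2}.
  Farthest demand point is #1 at travel distance 6 (to H1); all others are ≤ 6.
With {H1, H3} the worst case is 6.
With {H2, H3} the worst case is 8.
No size-2 selection achieves below 6.

6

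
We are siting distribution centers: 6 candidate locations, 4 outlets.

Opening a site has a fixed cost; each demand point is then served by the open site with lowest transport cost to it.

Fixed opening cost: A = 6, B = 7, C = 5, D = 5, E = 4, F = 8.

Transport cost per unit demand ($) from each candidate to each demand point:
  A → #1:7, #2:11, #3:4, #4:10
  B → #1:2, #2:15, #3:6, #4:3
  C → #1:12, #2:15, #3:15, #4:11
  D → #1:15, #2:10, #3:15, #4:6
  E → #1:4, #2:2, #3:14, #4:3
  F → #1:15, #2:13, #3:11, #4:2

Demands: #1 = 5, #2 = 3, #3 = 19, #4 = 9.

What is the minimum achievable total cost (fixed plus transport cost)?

Open {A, B, E, F}: assign each demand point to its cheapest open site.
  #1→B 5×2=10, #2→E 3×2=6, #3→A 19×4=76, #4→F 9×2=18
  transport cost 110, fixed 25 → total 135.
Compare {A, B, E}: transport cost 119 + fixed 17 = 136.
Compare {A, E, F}: transport cost 120 + fixed 18 = 138.
Compare {A, E}: transport cost 129 + fixed 10 = 139.
All other subsets cost ≥ 136. Minimum total cost: 135.

135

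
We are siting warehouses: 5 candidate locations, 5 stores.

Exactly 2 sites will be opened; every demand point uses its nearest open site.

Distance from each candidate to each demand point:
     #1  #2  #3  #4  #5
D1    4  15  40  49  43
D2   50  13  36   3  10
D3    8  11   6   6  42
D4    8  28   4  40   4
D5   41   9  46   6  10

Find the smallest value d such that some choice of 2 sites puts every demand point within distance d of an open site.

9

Open {D4, D5}.
  Farthest demand point is #2 at distance 9 (to D5); all others are ≤ 9.
With {D3, D5} the worst case is 10.
With {D2, D3} the worst case is 11.
No size-2 selection achieves below 9.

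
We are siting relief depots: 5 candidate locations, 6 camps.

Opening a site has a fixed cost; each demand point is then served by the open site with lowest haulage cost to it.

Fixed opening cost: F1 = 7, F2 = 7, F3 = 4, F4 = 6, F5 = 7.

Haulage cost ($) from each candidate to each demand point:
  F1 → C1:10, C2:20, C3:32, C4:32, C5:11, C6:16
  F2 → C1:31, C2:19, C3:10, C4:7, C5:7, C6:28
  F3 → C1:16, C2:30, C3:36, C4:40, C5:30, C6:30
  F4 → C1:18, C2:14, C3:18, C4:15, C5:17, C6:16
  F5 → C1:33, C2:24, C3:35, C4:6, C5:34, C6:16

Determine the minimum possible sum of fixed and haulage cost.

83

Open {F1, F2}: assign each demand point to its cheapest open site.
  C1→F1 10, C2→F2 19, C3→F2 10, C4→F2 7, C5→F2 7, C6→F1 16
  haulage cost 69, fixed 14 → total 83.
Compare {F1, F2, F4}: haulage cost 64 + fixed 20 = 84.
Compare {F2, F4}: haulage cost 72 + fixed 13 = 85.
Compare {F1, F2, F3}: haulage cost 69 + fixed 18 = 87.
All other subsets cost ≥ 84. Minimum total cost: 83.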